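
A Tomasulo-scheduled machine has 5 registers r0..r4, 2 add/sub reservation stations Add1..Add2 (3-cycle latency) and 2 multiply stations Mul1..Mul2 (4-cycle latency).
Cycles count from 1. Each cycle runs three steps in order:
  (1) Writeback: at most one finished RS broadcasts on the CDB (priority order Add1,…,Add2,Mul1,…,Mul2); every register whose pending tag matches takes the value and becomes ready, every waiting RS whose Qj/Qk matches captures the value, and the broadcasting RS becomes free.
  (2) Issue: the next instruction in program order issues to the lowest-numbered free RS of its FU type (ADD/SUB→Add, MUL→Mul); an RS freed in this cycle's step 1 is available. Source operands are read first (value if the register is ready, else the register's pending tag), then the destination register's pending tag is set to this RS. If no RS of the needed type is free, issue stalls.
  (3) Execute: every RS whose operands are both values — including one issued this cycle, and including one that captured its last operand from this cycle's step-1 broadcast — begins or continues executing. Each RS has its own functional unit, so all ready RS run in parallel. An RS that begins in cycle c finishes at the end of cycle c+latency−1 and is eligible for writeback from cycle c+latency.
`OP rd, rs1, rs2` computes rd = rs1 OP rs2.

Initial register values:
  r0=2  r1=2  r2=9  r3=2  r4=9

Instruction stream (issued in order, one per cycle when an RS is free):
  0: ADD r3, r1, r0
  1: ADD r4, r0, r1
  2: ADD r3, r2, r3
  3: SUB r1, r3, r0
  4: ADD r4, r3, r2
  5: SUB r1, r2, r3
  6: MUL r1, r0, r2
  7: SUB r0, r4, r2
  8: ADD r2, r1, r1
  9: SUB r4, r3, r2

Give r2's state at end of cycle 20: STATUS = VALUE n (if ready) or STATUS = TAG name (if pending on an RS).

cycle 1: issue ADD r3<-Add1 // r0:2,r1:2,r2:9,r3:Add1,r4:9
cycle 2: issue ADD r4<-Add2 // r0:2,r1:2,r2:9,r3:Add1,r4:Add2
cycle 3: stall // r0:2,r1:2,r2:9,r3:Add1,r4:Add2
cycle 4: CDB Add1=4; issue ADD r3<-Add1 // r0:2,r1:2,r2:9,r3:Add1,r4:Add2
cycle 5: CDB Add2=4; issue SUB r1<-Add2 // r0:2,r1:Add2,r2:9,r3:Add1,r4:4
cycle 6: stall // r0:2,r1:Add2,r2:9,r3:Add1,r4:4
cycle 7: CDB Add1=13; issue ADD r4<-Add1 // r0:2,r1:Add2,r2:9,r3:13,r4:Add1
cycle 8: stall // r0:2,r1:Add2,r2:9,r3:13,r4:Add1
cycle 9: stall // r0:2,r1:Add2,r2:9,r3:13,r4:Add1
cycle 10: CDB Add1=22; issue SUB r1<-Add1 // r0:2,r1:Add1,r2:9,r3:13,r4:22
cycle 11: CDB Add2=11; issue MUL r1<-Mul1 // r0:2,r1:Mul1,r2:9,r3:13,r4:22
cycle 12: issue SUB r0<-Add2 // r0:Add2,r1:Mul1,r2:9,r3:13,r4:22
cycle 13: CDB Add1=-4; issue ADD r2<-Add1 // r0:Add2,r1:Mul1,r2:Add1,r3:13,r4:22
cycle 14: stall // r0:Add2,r1:Mul1,r2:Add1,r3:13,r4:22
cycle 15: CDB Add2=13; issue SUB r4<-Add2 // r0:13,r1:Mul1,r2:Add1,r3:13,r4:Add2
cycle 16: CDB Mul1=18 // r0:13,r1:18,r2:Add1,r3:13,r4:Add2
cycle 17: - // r0:13,r1:18,r2:Add1,r3:13,r4:Add2
cycle 18: - // r0:13,r1:18,r2:Add1,r3:13,r4:Add2
cycle 19: CDB Add1=36 // r0:13,r1:18,r2:36,r3:13,r4:Add2
cycle 20: - // r0:13,r1:18,r2:36,r3:13,r4:Add2

STATUS = VALUE 36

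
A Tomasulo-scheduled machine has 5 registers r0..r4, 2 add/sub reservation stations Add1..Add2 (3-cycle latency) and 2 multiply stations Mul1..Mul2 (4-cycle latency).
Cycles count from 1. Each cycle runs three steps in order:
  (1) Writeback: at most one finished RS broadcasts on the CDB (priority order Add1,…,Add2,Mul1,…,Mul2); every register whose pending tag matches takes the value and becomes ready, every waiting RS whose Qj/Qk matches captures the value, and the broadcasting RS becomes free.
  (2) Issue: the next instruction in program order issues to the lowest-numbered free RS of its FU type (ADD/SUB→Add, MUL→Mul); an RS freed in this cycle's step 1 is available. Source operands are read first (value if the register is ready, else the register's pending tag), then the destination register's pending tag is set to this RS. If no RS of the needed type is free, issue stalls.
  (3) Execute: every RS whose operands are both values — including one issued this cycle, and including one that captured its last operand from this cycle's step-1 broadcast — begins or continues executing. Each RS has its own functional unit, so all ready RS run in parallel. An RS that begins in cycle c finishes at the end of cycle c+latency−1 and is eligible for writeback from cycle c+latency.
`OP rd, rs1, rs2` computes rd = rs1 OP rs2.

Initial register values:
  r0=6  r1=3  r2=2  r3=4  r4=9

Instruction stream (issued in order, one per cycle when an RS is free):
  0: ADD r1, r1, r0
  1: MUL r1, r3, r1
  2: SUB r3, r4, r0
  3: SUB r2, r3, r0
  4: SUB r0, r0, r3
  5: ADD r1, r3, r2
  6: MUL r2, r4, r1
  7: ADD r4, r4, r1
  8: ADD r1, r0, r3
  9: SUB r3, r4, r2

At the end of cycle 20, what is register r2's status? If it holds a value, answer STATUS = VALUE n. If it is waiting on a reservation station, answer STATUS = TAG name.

  c1: issue ADD r1<-Add1  regs: r0:6,r1:Add1,r2:2,r3:4,r4:9
  c2: issue MUL r1<-Mul1  regs: r0:6,r1:Mul1,r2:2,r3:4,r4:9
  c3: issue SUB r3<-Add2  regs: r0:6,r1:Mul1,r2:2,r3:Add2,r4:9
  c4: CDB Add1=9; issue SUB r2<-Add1  regs: r0:6,r1:Mul1,r2:Add1,r3:Add2,r4:9
  c5: stall  regs: r0:6,r1:Mul1,r2:Add1,r3:Add2,r4:9
  c6: CDB Add2=3; issue SUB r0<-Add2  regs: r0:Add2,r1:Mul1,r2:Add1,r3:3,r4:9
  c7: stall  regs: r0:Add2,r1:Mul1,r2:Add1,r3:3,r4:9
  c8: CDB Mul1=36; stall  regs: r0:Add2,r1:36,r2:Add1,r3:3,r4:9
  c9: CDB Add1=-3; issue ADD r1<-Add1  regs: r0:Add2,r1:Add1,r2:-3,r3:3,r4:9
  c10: CDB Add2=3; issue MUL r2<-Mul1  regs: r0:3,r1:Add1,r2:Mul1,r3:3,r4:9
  c11: issue ADD r4<-Add2  regs: r0:3,r1:Add1,r2:Mul1,r3:3,r4:Add2
  c12: CDB Add1=0; issue ADD r1<-Add1  regs: r0:3,r1:Add1,r2:Mul1,r3:3,r4:Add2
  c13: stall  regs: r0:3,r1:Add1,r2:Mul1,r3:3,r4:Add2
  c14: stall  regs: r0:3,r1:Add1,r2:Mul1,r3:3,r4:Add2
  c15: CDB Add1=6; issue SUB r3<-Add1  regs: r0:3,r1:6,r2:Mul1,r3:Add1,r4:Add2
  c16: CDB Add2=9  regs: r0:3,r1:6,r2:Mul1,r3:Add1,r4:9
  c17: CDB Mul1=0  regs: r0:3,r1:6,r2:0,r3:Add1,r4:9
  c18: -  regs: r0:3,r1:6,r2:0,r3:Add1,r4:9
  c19: -  regs: r0:3,r1:6,r2:0,r3:Add1,r4:9
  c20: CDB Add1=9  regs: r0:3,r1:6,r2:0,r3:9,r4:9

STATUS = VALUE 0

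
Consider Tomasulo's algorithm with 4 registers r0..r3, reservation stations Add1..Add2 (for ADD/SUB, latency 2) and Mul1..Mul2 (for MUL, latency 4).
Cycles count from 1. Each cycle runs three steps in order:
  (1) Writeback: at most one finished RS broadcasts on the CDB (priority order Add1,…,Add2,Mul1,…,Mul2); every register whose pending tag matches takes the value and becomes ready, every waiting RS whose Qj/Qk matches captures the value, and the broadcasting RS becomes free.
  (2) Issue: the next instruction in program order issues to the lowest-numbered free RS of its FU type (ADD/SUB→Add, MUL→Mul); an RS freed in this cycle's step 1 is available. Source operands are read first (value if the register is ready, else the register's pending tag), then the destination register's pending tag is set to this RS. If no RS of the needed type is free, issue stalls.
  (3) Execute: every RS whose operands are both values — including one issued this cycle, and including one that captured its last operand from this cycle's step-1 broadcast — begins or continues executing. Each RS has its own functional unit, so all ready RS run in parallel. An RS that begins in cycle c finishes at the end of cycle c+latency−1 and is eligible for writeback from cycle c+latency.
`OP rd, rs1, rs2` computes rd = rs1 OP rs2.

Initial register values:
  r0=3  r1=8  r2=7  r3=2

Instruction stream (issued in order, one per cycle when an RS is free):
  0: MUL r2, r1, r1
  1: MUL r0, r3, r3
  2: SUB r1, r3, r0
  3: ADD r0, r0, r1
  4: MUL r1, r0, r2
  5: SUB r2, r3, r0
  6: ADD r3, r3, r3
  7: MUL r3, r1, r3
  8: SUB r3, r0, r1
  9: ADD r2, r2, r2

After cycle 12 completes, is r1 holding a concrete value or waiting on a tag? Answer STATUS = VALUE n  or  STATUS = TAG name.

STATUS = TAG Mul1

c1: issue MUL r2<-Mul1 | r0:3,r1:8,r2:Mul1,r3:2
c2: issue MUL r0<-Mul2 | r0:Mul2,r1:8,r2:Mul1,r3:2
c3: issue SUB r1<-Add1 | r0:Mul2,r1:Add1,r2:Mul1,r3:2
c4: issue ADD r0<-Add2 | r0:Add2,r1:Add1,r2:Mul1,r3:2
c5: CDB Mul1=64; issue MUL r1<-Mul1 | r0:Add2,r1:Mul1,r2:64,r3:2
c6: CDB Mul2=4; stall | r0:Add2,r1:Mul1,r2:64,r3:2
c7: stall | r0:Add2,r1:Mul1,r2:64,r3:2
c8: CDB Add1=-2; issue SUB r2<-Add1 | r0:Add2,r1:Mul1,r2:Add1,r3:2
c9: stall | r0:Add2,r1:Mul1,r2:Add1,r3:2
c10: CDB Add2=2; issue ADD r3<-Add2 | r0:2,r1:Mul1,r2:Add1,r3:Add2
c11: issue MUL r3<-Mul2 | r0:2,r1:Mul1,r2:Add1,r3:Mul2
c12: CDB Add1=0; issue SUB r3<-Add1 | r0:2,r1:Mul1,r2:0,r3:Add1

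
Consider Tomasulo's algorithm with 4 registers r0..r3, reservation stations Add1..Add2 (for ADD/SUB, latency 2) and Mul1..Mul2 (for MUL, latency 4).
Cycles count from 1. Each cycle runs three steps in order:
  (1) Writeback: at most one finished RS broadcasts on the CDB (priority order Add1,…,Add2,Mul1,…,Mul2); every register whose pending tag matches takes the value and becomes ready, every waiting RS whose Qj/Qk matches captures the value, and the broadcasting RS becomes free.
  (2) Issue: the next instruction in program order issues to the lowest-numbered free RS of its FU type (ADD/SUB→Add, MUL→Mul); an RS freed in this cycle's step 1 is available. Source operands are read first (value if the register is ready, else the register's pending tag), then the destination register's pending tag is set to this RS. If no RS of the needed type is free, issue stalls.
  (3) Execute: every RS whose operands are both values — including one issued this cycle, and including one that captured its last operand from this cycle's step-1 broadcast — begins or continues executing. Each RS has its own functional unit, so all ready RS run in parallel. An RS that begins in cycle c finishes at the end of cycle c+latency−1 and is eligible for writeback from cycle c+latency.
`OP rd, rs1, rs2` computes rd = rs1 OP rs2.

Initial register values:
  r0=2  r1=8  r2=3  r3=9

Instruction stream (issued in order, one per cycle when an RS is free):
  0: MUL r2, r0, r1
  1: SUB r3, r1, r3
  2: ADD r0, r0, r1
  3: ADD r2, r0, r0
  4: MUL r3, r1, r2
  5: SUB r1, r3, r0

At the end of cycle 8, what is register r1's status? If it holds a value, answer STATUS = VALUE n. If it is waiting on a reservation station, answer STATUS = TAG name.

STATUS = TAG Add2

  c1: issue MUL r2<-Mul1  regs: r0:2,r1:8,r2:Mul1,r3:9
  c2: issue SUB r3<-Add1  regs: r0:2,r1:8,r2:Mul1,r3:Add1
  c3: issue ADD r0<-Add2  regs: r0:Add2,r1:8,r2:Mul1,r3:Add1
  c4: CDB Add1=-1; issue ADD r2<-Add1  regs: r0:Add2,r1:8,r2:Add1,r3:-1
  c5: CDB Add2=10; issue MUL r3<-Mul2  regs: r0:10,r1:8,r2:Add1,r3:Mul2
  c6: CDB Mul1=16; issue SUB r1<-Add2  regs: r0:10,r1:Add2,r2:Add1,r3:Mul2
  c7: CDB Add1=20  regs: r0:10,r1:Add2,r2:20,r3:Mul2
  c8: -  regs: r0:10,r1:Add2,r2:20,r3:Mul2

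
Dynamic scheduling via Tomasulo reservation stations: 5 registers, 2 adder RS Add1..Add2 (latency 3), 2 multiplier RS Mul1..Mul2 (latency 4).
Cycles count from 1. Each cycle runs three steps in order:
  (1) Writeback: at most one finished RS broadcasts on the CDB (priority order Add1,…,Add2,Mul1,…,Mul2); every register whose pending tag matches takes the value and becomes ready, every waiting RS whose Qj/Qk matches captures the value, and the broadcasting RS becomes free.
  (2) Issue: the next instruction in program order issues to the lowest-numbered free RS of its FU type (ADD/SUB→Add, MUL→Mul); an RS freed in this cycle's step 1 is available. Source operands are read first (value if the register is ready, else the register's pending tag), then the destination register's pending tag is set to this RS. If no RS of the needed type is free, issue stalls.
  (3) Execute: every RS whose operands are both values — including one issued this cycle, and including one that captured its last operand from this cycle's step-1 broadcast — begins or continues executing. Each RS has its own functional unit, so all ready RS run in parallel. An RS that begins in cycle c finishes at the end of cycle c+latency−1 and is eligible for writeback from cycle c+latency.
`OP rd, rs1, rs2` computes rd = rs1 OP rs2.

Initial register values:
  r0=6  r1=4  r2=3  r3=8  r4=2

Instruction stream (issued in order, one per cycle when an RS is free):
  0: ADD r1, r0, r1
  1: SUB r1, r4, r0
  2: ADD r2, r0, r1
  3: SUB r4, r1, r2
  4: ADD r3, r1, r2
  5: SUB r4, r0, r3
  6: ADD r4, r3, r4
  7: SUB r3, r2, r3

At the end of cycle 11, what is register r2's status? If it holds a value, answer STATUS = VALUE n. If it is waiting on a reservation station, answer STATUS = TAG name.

STATUS = VALUE 2

  c1: issue ADD r1<-Add1  regs: r0:6,r1:Add1,r2:3,r3:8,r4:2
  c2: issue SUB r1<-Add2  regs: r0:6,r1:Add2,r2:3,r3:8,r4:2
  c3: stall  regs: r0:6,r1:Add2,r2:3,r3:8,r4:2
  c4: CDB Add1=10; issue ADD r2<-Add1  regs: r0:6,r1:Add2,r2:Add1,r3:8,r4:2
  c5: CDB Add2=-4; issue SUB r4<-Add2  regs: r0:6,r1:-4,r2:Add1,r3:8,r4:Add2
  c6: stall  regs: r0:6,r1:-4,r2:Add1,r3:8,r4:Add2
  c7: stall  regs: r0:6,r1:-4,r2:Add1,r3:8,r4:Add2
  c8: CDB Add1=2; issue ADD r3<-Add1  regs: r0:6,r1:-4,r2:2,r3:Add1,r4:Add2
  c9: stall  regs: r0:6,r1:-4,r2:2,r3:Add1,r4:Add2
  c10: stall  regs: r0:6,r1:-4,r2:2,r3:Add1,r4:Add2
  c11: CDB Add1=-2; issue SUB r4<-Add1  regs: r0:6,r1:-4,r2:2,r3:-2,r4:Add1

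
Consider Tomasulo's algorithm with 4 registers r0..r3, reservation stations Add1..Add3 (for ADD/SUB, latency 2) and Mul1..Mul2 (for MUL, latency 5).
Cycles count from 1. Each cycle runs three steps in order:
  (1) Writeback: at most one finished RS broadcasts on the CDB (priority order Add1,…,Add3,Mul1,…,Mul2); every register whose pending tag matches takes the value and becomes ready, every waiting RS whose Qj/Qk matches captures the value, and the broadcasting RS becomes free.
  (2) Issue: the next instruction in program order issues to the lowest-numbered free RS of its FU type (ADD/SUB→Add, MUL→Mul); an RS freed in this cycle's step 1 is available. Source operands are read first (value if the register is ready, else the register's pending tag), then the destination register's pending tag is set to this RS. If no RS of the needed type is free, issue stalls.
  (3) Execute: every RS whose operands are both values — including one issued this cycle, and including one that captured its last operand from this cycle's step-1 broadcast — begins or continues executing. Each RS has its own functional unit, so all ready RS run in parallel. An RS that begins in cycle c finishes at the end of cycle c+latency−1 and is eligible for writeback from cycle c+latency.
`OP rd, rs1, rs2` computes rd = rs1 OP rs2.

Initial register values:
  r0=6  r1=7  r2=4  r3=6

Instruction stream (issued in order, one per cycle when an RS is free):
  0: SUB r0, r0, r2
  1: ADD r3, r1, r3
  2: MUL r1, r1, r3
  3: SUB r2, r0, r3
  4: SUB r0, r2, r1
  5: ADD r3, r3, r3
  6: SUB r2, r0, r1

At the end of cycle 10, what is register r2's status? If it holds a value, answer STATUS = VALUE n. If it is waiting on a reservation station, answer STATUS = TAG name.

STATUS = TAG Add3

c1: issue SUB r0<-Add1 | r0:Add1,r1:7,r2:4,r3:6
c2: issue ADD r3<-Add2 | r0:Add1,r1:7,r2:4,r3:Add2
c3: CDB Add1=2; issue MUL r1<-Mul1 | r0:2,r1:Mul1,r2:4,r3:Add2
c4: CDB Add2=13; issue SUB r2<-Add1 | r0:2,r1:Mul1,r2:Add1,r3:13
c5: issue SUB r0<-Add2 | r0:Add2,r1:Mul1,r2:Add1,r3:13
c6: CDB Add1=-11; issue ADD r3<-Add1 | r0:Add2,r1:Mul1,r2:-11,r3:Add1
c7: issue SUB r2<-Add3 | r0:Add2,r1:Mul1,r2:Add3,r3:Add1
c8: CDB Add1=26 | r0:Add2,r1:Mul1,r2:Add3,r3:26
c9: CDB Mul1=91 | r0:Add2,r1:91,r2:Add3,r3:26
c10: - | r0:Add2,r1:91,r2:Add3,r3:26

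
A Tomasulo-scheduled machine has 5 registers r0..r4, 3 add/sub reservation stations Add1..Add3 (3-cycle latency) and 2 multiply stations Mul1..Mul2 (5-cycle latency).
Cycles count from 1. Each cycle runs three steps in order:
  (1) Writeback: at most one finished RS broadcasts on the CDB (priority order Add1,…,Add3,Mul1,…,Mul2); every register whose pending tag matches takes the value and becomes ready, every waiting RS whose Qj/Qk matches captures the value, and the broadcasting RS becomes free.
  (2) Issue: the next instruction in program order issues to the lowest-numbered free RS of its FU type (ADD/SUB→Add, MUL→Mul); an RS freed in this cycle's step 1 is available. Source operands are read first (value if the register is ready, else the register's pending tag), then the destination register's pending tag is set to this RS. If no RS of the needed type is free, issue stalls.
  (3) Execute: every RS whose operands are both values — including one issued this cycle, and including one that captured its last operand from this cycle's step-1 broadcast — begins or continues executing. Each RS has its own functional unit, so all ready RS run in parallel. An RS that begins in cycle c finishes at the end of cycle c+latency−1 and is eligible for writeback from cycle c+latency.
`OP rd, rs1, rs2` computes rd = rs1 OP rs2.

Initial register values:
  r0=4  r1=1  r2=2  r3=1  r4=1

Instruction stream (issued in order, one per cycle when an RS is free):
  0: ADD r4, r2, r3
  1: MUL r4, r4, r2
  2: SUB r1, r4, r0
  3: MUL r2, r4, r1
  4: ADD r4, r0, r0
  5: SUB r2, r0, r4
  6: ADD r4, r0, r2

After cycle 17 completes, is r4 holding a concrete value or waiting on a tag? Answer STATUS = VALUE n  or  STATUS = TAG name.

c1: issue ADD r4<-Add1 | r0:4,r1:1,r2:2,r3:1,r4:Add1
c2: issue MUL r4<-Mul1 | r0:4,r1:1,r2:2,r3:1,r4:Mul1
c3: issue SUB r1<-Add2 | r0:4,r1:Add2,r2:2,r3:1,r4:Mul1
c4: CDB Add1=3; issue MUL r2<-Mul2 | r0:4,r1:Add2,r2:Mul2,r3:1,r4:Mul1
c5: issue ADD r4<-Add1 | r0:4,r1:Add2,r2:Mul2,r3:1,r4:Add1
c6: issue SUB r2<-Add3 | r0:4,r1:Add2,r2:Add3,r3:1,r4:Add1
c7: stall | r0:4,r1:Add2,r2:Add3,r3:1,r4:Add1
c8: CDB Add1=8; issue ADD r4<-Add1 | r0:4,r1:Add2,r2:Add3,r3:1,r4:Add1
c9: CDB Mul1=6 | r0:4,r1:Add2,r2:Add3,r3:1,r4:Add1
c10: - | r0:4,r1:Add2,r2:Add3,r3:1,r4:Add1
c11: CDB Add3=-4 | r0:4,r1:Add2,r2:-4,r3:1,r4:Add1
c12: CDB Add2=2 | r0:4,r1:2,r2:-4,r3:1,r4:Add1
c13: - | r0:4,r1:2,r2:-4,r3:1,r4:Add1
c14: CDB Add1=0 | r0:4,r1:2,r2:-4,r3:1,r4:0
c15: - | r0:4,r1:2,r2:-4,r3:1,r4:0
c16: - | r0:4,r1:2,r2:-4,r3:1,r4:0
c17: CDB Mul2=12 | r0:4,r1:2,r2:-4,r3:1,r4:0

STATUS = VALUE 0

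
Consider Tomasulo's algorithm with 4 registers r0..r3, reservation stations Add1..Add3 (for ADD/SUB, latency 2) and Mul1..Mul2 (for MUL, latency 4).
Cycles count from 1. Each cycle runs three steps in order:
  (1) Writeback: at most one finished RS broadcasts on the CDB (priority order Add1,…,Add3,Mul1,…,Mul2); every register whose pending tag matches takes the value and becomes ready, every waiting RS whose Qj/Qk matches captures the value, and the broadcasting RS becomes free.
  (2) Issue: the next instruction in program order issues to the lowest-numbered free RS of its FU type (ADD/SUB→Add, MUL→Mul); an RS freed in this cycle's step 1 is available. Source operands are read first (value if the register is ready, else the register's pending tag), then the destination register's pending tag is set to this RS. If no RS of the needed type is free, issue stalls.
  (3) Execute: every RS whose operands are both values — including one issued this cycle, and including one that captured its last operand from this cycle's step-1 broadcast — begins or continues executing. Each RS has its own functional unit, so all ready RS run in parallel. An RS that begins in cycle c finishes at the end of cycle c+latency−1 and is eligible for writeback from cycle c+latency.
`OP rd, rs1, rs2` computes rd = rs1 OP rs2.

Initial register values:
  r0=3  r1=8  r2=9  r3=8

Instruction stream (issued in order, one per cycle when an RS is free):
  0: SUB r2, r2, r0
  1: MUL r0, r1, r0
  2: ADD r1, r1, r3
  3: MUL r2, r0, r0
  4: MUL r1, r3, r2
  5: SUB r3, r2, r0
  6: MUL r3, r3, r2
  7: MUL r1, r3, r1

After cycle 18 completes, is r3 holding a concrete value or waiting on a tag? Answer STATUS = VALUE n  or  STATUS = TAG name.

c1: issue SUB r2<-Add1 | r0:3,r1:8,r2:Add1,r3:8
c2: issue MUL r0<-Mul1 | r0:Mul1,r1:8,r2:Add1,r3:8
c3: CDB Add1=6; issue ADD r1<-Add1 | r0:Mul1,r1:Add1,r2:6,r3:8
c4: issue MUL r2<-Mul2 | r0:Mul1,r1:Add1,r2:Mul2,r3:8
c5: CDB Add1=16; stall | r0:Mul1,r1:16,r2:Mul2,r3:8
c6: CDB Mul1=24; issue MUL r1<-Mul1 | r0:24,r1:Mul1,r2:Mul2,r3:8
c7: issue SUB r3<-Add1 | r0:24,r1:Mul1,r2:Mul2,r3:Add1
c8: stall | r0:24,r1:Mul1,r2:Mul2,r3:Add1
c9: stall | r0:24,r1:Mul1,r2:Mul2,r3:Add1
c10: CDB Mul2=576; issue MUL r3<-Mul2 | r0:24,r1:Mul1,r2:576,r3:Mul2
c11: stall | r0:24,r1:Mul1,r2:576,r3:Mul2
c12: CDB Add1=552; stall | r0:24,r1:Mul1,r2:576,r3:Mul2
c13: stall | r0:24,r1:Mul1,r2:576,r3:Mul2
c14: CDB Mul1=4608; issue MUL r1<-Mul1 | r0:24,r1:Mul1,r2:576,r3:Mul2
c15: - | r0:24,r1:Mul1,r2:576,r3:Mul2
c16: CDB Mul2=317952 | r0:24,r1:Mul1,r2:576,r3:317952
c17: - | r0:24,r1:Mul1,r2:576,r3:317952
c18: - | r0:24,r1:Mul1,r2:576,r3:317952

STATUS = VALUE 317952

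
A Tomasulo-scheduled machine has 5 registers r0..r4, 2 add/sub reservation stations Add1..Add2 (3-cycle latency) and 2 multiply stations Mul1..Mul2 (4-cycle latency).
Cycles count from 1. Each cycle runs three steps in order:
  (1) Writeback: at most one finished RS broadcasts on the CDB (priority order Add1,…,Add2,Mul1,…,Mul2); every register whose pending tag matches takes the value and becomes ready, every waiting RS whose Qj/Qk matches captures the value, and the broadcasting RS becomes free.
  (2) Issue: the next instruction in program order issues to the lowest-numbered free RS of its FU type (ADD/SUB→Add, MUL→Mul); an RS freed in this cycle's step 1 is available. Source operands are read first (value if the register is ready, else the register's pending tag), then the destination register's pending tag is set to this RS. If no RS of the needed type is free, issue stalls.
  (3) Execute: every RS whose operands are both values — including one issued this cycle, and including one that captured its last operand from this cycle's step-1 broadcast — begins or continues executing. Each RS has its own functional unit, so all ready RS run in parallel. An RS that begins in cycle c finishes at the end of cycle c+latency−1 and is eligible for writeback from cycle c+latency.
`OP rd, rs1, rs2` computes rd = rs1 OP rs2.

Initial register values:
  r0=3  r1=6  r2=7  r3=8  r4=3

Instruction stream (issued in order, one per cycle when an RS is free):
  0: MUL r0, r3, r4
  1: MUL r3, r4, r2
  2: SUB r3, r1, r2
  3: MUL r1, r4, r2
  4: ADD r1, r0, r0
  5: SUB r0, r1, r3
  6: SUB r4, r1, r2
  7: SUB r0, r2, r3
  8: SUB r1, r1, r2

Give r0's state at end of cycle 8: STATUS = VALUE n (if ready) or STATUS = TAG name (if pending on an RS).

STATUS = TAG Add2

c1: issue MUL r0<-Mul1 | r0:Mul1,r1:6,r2:7,r3:8,r4:3
c2: issue MUL r3<-Mul2 | r0:Mul1,r1:6,r2:7,r3:Mul2,r4:3
c3: issue SUB r3<-Add1 | r0:Mul1,r1:6,r2:7,r3:Add1,r4:3
c4: stall | r0:Mul1,r1:6,r2:7,r3:Add1,r4:3
c5: CDB Mul1=24; issue MUL r1<-Mul1 | r0:24,r1:Mul1,r2:7,r3:Add1,r4:3
c6: CDB Add1=-1; issue ADD r1<-Add1 | r0:24,r1:Add1,r2:7,r3:-1,r4:3
c7: CDB Mul2=21; issue SUB r0<-Add2 | r0:Add2,r1:Add1,r2:7,r3:-1,r4:3
c8: stall | r0:Add2,r1:Add1,r2:7,r3:-1,r4:3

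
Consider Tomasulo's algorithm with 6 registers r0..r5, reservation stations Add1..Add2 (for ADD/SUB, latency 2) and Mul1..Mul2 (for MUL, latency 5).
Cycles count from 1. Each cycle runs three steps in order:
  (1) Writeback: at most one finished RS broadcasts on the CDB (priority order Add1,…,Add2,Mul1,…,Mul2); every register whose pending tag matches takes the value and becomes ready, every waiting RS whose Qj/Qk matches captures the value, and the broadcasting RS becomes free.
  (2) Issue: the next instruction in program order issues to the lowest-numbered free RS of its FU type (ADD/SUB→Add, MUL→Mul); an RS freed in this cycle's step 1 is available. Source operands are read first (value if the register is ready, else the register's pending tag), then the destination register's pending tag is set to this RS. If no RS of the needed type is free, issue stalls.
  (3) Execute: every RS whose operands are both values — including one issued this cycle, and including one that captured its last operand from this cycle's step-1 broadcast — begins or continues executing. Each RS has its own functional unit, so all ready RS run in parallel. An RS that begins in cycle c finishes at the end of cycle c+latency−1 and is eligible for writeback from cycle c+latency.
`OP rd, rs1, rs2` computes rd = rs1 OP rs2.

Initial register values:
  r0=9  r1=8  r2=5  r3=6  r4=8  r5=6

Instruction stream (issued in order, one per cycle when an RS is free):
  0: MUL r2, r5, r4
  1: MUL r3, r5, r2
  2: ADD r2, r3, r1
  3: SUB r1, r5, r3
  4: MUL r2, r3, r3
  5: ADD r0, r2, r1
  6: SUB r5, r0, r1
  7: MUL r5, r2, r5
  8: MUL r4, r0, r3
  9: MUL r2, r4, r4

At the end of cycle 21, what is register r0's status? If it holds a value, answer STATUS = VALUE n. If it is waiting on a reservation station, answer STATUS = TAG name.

STATUS = VALUE 82662

  c1: issue MUL r2<-Mul1  regs: r0:9,r1:8,r2:Mul1,r3:6,r4:8,r5:6
  c2: issue MUL r3<-Mul2  regs: r0:9,r1:8,r2:Mul1,r3:Mul2,r4:8,r5:6
  c3: issue ADD r2<-Add1  regs: r0:9,r1:8,r2:Add1,r3:Mul2,r4:8,r5:6
  c4: issue SUB r1<-Add2  regs: r0:9,r1:Add2,r2:Add1,r3:Mul2,r4:8,r5:6
  c5: stall  regs: r0:9,r1:Add2,r2:Add1,r3:Mul2,r4:8,r5:6
  c6: CDB Mul1=48; issue MUL r2<-Mul1  regs: r0:9,r1:Add2,r2:Mul1,r3:Mul2,r4:8,r5:6
  c7: stall  regs: r0:9,r1:Add2,r2:Mul1,r3:Mul2,r4:8,r5:6
  c8: stall  regs: r0:9,r1:Add2,r2:Mul1,r3:Mul2,r4:8,r5:6
  c9: stall  regs: r0:9,r1:Add2,r2:Mul1,r3:Mul2,r4:8,r5:6
  c10: stall  regs: r0:9,r1:Add2,r2:Mul1,r3:Mul2,r4:8,r5:6
  c11: CDB Mul2=288; stall  regs: r0:9,r1:Add2,r2:Mul1,r3:288,r4:8,r5:6
  c12: stall  regs: r0:9,r1:Add2,r2:Mul1,r3:288,r4:8,r5:6
  c13: CDB Add1=296; issue ADD r0<-Add1  regs: r0:Add1,r1:Add2,r2:Mul1,r3:288,r4:8,r5:6
  c14: CDB Add2=-282; issue SUB r5<-Add2  regs: r0:Add1,r1:-282,r2:Mul1,r3:288,r4:8,r5:Add2
  c15: issue MUL r5<-Mul2  regs: r0:Add1,r1:-282,r2:Mul1,r3:288,r4:8,r5:Mul2
  c16: CDB Mul1=82944; issue MUL r4<-Mul1  regs: r0:Add1,r1:-282,r2:82944,r3:288,r4:Mul1,r5:Mul2
  c17: stall  regs: r0:Add1,r1:-282,r2:82944,r3:288,r4:Mul1,r5:Mul2
  c18: CDB Add1=82662; stall  regs: r0:82662,r1:-282,r2:82944,r3:288,r4:Mul1,r5:Mul2
  c19: stall  regs: r0:82662,r1:-282,r2:82944,r3:288,r4:Mul1,r5:Mul2
  c20: CDB Add2=82944; stall  regs: r0:82662,r1:-282,r2:82944,r3:288,r4:Mul1,r5:Mul2
  c21: stall  regs: r0:82662,r1:-282,r2:82944,r3:288,r4:Mul1,r5:Mul2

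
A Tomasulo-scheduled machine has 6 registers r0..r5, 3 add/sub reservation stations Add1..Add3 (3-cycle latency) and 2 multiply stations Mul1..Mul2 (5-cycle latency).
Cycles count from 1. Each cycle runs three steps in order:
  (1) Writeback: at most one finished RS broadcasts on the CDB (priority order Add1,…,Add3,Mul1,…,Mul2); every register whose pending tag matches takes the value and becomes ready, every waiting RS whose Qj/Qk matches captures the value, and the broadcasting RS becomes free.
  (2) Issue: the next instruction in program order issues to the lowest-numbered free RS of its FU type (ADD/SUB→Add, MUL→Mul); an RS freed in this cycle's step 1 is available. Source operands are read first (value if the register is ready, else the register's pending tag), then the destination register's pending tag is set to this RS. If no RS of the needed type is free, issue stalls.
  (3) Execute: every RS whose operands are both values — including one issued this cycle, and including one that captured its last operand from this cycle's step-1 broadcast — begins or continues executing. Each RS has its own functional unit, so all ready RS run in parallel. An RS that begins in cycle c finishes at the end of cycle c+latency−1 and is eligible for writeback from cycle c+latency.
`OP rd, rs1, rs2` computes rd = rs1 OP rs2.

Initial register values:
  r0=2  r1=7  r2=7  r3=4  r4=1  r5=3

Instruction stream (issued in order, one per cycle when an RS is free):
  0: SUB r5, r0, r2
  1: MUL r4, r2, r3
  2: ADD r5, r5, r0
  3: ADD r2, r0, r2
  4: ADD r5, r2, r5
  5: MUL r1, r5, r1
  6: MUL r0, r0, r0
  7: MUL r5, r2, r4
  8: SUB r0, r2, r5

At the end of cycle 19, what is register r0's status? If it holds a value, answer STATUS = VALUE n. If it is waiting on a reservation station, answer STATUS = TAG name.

STATUS = TAG Add1

cycle 1: issue SUB r5<-Add1 // r0:2,r1:7,r2:7,r3:4,r4:1,r5:Add1
cycle 2: issue MUL r4<-Mul1 // r0:2,r1:7,r2:7,r3:4,r4:Mul1,r5:Add1
cycle 3: issue ADD r5<-Add2 // r0:2,r1:7,r2:7,r3:4,r4:Mul1,r5:Add2
cycle 4: CDB Add1=-5; issue ADD r2<-Add1 // r0:2,r1:7,r2:Add1,r3:4,r4:Mul1,r5:Add2
cycle 5: issue ADD r5<-Add3 // r0:2,r1:7,r2:Add1,r3:4,r4:Mul1,r5:Add3
cycle 6: issue MUL r1<-Mul2 // r0:2,r1:Mul2,r2:Add1,r3:4,r4:Mul1,r5:Add3
cycle 7: CDB Add1=9; stall // r0:2,r1:Mul2,r2:9,r3:4,r4:Mul1,r5:Add3
cycle 8: CDB Add2=-3; stall // r0:2,r1:Mul2,r2:9,r3:4,r4:Mul1,r5:Add3
cycle 9: CDB Mul1=28; issue MUL r0<-Mul1 // r0:Mul1,r1:Mul2,r2:9,r3:4,r4:28,r5:Add3
cycle 10: stall // r0:Mul1,r1:Mul2,r2:9,r3:4,r4:28,r5:Add3
cycle 11: CDB Add3=6; stall // r0:Mul1,r1:Mul2,r2:9,r3:4,r4:28,r5:6
cycle 12: stall // r0:Mul1,r1:Mul2,r2:9,r3:4,r4:28,r5:6
cycle 13: stall // r0:Mul1,r1:Mul2,r2:9,r3:4,r4:28,r5:6
cycle 14: CDB Mul1=4; issue MUL r5<-Mul1 // r0:4,r1:Mul2,r2:9,r3:4,r4:28,r5:Mul1
cycle 15: issue SUB r0<-Add1 // r0:Add1,r1:Mul2,r2:9,r3:4,r4:28,r5:Mul1
cycle 16: CDB Mul2=42 // r0:Add1,r1:42,r2:9,r3:4,r4:28,r5:Mul1
cycle 17: - // r0:Add1,r1:42,r2:9,r3:4,r4:28,r5:Mul1
cycle 18: - // r0:Add1,r1:42,r2:9,r3:4,r4:28,r5:Mul1
cycle 19: CDB Mul1=252 // r0:Add1,r1:42,r2:9,r3:4,r4:28,r5:252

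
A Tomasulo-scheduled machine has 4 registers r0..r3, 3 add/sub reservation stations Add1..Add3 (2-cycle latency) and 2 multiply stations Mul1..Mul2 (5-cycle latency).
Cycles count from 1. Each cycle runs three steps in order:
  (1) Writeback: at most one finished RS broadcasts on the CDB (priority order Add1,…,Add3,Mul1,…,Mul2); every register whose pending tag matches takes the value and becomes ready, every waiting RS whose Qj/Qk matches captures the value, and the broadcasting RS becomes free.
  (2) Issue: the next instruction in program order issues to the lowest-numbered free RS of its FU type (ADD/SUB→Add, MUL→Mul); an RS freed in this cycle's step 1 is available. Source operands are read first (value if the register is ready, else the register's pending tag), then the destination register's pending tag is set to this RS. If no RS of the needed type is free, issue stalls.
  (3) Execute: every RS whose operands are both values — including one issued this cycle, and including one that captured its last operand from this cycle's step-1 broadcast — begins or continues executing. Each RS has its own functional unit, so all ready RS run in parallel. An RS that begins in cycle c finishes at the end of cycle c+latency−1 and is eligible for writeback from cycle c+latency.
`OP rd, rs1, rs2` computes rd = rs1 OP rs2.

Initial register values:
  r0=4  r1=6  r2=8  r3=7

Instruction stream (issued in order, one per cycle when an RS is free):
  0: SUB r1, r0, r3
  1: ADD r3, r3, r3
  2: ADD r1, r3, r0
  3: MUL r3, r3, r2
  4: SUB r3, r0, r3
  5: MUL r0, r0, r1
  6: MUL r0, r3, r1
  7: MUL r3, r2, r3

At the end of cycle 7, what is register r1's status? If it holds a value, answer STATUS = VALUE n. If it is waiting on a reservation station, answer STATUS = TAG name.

  c1: issue SUB r1<-Add1  regs: r0:4,r1:Add1,r2:8,r3:7
  c2: issue ADD r3<-Add2  regs: r0:4,r1:Add1,r2:8,r3:Add2
  c3: CDB Add1=-3; issue ADD r1<-Add1  regs: r0:4,r1:Add1,r2:8,r3:Add2
  c4: CDB Add2=14; issue MUL r3<-Mul1  regs: r0:4,r1:Add1,r2:8,r3:Mul1
  c5: issue SUB r3<-Add2  regs: r0:4,r1:Add1,r2:8,r3:Add2
  c6: CDB Add1=18; issue MUL r0<-Mul2  regs: r0:Mul2,r1:18,r2:8,r3:Add2
  c7: stall  regs: r0:Mul2,r1:18,r2:8,r3:Add2

STATUS = VALUE 18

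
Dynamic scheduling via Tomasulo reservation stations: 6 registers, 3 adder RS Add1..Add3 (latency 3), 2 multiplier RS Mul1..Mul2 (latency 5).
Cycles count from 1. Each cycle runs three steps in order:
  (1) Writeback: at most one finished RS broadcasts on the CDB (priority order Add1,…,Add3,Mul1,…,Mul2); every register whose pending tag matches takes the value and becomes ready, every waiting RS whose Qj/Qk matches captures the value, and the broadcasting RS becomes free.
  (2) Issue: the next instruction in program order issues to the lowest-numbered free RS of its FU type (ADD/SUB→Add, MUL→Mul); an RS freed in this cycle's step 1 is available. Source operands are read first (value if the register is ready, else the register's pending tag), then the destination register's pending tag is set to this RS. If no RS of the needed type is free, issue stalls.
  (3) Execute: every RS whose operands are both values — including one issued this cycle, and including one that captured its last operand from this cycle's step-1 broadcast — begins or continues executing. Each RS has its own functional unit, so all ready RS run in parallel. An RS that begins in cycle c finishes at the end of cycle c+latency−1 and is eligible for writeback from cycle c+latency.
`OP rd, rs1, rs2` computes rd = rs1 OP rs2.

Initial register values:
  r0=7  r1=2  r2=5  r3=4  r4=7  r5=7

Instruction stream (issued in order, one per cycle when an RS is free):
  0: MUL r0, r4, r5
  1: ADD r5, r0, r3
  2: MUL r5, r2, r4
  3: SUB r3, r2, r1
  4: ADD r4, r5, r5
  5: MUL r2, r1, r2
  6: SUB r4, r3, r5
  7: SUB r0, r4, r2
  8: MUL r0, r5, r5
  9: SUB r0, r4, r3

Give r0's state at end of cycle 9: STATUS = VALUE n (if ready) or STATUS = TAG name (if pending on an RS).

STATUS = TAG Add1

c1: issue MUL r0<-Mul1 | r0:Mul1,r1:2,r2:5,r3:4,r4:7,r5:7
c2: issue ADD r5<-Add1 | r0:Mul1,r1:2,r2:5,r3:4,r4:7,r5:Add1
c3: issue MUL r5<-Mul2 | r0:Mul1,r1:2,r2:5,r3:4,r4:7,r5:Mul2
c4: issue SUB r3<-Add2 | r0:Mul1,r1:2,r2:5,r3:Add2,r4:7,r5:Mul2
c5: issue ADD r4<-Add3 | r0:Mul1,r1:2,r2:5,r3:Add2,r4:Add3,r5:Mul2
c6: CDB Mul1=49; issue MUL r2<-Mul1 | r0:49,r1:2,r2:Mul1,r3:Add2,r4:Add3,r5:Mul2
c7: CDB Add2=3; issue SUB r4<-Add2 | r0:49,r1:2,r2:Mul1,r3:3,r4:Add2,r5:Mul2
c8: CDB Mul2=35; stall | r0:49,r1:2,r2:Mul1,r3:3,r4:Add2,r5:35
c9: CDB Add1=53; issue SUB r0<-Add1 | r0:Add1,r1:2,r2:Mul1,r3:3,r4:Add2,r5:35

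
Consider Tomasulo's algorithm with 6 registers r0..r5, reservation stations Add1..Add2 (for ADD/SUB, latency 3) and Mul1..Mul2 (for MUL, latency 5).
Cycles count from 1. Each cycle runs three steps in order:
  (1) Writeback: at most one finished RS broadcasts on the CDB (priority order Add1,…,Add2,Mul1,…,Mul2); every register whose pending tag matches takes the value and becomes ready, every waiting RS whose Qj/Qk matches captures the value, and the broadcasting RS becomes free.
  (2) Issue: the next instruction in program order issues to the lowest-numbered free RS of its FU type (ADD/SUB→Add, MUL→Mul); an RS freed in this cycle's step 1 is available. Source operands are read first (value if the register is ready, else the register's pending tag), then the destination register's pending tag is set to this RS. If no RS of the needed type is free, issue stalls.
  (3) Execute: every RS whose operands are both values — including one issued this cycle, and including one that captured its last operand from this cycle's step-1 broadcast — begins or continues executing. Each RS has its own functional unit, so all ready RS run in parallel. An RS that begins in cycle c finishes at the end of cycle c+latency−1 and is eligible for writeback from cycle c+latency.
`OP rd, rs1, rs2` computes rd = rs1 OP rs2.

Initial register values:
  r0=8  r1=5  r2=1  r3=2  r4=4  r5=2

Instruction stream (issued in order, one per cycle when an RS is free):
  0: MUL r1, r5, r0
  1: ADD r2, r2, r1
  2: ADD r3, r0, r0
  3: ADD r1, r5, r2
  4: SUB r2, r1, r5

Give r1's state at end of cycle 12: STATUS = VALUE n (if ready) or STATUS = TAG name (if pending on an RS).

  c1: issue MUL r1<-Mul1  regs: r0:8,r1:Mul1,r2:1,r3:2,r4:4,r5:2
  c2: issue ADD r2<-Add1  regs: r0:8,r1:Mul1,r2:Add1,r3:2,r4:4,r5:2
  c3: issue ADD r3<-Add2  regs: r0:8,r1:Mul1,r2:Add1,r3:Add2,r4:4,r5:2
  c4: stall  regs: r0:8,r1:Mul1,r2:Add1,r3:Add2,r4:4,r5:2
  c5: stall  regs: r0:8,r1:Mul1,r2:Add1,r3:Add2,r4:4,r5:2
  c6: CDB Add2=16; issue ADD r1<-Add2  regs: r0:8,r1:Add2,r2:Add1,r3:16,r4:4,r5:2
  c7: CDB Mul1=16; stall  regs: r0:8,r1:Add2,r2:Add1,r3:16,r4:4,r5:2
  c8: stall  regs: r0:8,r1:Add2,r2:Add1,r3:16,r4:4,r5:2
  c9: stall  regs: r0:8,r1:Add2,r2:Add1,r3:16,r4:4,r5:2
  c10: CDB Add1=17; issue SUB r2<-Add1  regs: r0:8,r1:Add2,r2:Add1,r3:16,r4:4,r5:2
  c11: -  regs: r0:8,r1:Add2,r2:Add1,r3:16,r4:4,r5:2
  c12: -  regs: r0:8,r1:Add2,r2:Add1,r3:16,r4:4,r5:2

STATUS = TAG Add2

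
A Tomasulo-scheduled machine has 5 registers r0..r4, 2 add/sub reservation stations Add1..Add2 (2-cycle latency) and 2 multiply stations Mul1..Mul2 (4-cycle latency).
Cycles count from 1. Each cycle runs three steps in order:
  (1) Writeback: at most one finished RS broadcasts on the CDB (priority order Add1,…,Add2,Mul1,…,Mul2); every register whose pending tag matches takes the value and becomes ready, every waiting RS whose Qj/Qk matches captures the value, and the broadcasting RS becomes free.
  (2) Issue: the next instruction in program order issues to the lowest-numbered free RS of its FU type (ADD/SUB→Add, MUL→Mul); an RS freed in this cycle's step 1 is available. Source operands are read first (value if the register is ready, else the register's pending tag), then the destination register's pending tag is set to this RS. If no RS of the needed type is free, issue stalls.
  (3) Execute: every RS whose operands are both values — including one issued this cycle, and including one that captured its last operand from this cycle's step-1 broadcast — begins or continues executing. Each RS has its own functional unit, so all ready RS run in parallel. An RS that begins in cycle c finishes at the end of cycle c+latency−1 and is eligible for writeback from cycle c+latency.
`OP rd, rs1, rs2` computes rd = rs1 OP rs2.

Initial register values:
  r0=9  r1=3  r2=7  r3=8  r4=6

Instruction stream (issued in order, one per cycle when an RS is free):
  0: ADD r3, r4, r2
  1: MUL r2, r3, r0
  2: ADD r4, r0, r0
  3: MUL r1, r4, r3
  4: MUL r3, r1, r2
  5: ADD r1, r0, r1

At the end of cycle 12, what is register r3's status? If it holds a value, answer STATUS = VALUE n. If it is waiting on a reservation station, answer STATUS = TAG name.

STATUS = TAG Mul1

c1: issue ADD r3<-Add1 | r0:9,r1:3,r2:7,r3:Add1,r4:6
c2: issue MUL r2<-Mul1 | r0:9,r1:3,r2:Mul1,r3:Add1,r4:6
c3: CDB Add1=13; issue ADD r4<-Add1 | r0:9,r1:3,r2:Mul1,r3:13,r4:Add1
c4: issue MUL r1<-Mul2 | r0:9,r1:Mul2,r2:Mul1,r3:13,r4:Add1
c5: CDB Add1=18; stall | r0:9,r1:Mul2,r2:Mul1,r3:13,r4:18
c6: stall | r0:9,r1:Mul2,r2:Mul1,r3:13,r4:18
c7: CDB Mul1=117; issue MUL r3<-Mul1 | r0:9,r1:Mul2,r2:117,r3:Mul1,r4:18
c8: issue ADD r1<-Add1 | r0:9,r1:Add1,r2:117,r3:Mul1,r4:18
c9: CDB Mul2=234 | r0:9,r1:Add1,r2:117,r3:Mul1,r4:18
c10: - | r0:9,r1:Add1,r2:117,r3:Mul1,r4:18
c11: CDB Add1=243 | r0:9,r1:243,r2:117,r3:Mul1,r4:18
c12: - | r0:9,r1:243,r2:117,r3:Mul1,r4:18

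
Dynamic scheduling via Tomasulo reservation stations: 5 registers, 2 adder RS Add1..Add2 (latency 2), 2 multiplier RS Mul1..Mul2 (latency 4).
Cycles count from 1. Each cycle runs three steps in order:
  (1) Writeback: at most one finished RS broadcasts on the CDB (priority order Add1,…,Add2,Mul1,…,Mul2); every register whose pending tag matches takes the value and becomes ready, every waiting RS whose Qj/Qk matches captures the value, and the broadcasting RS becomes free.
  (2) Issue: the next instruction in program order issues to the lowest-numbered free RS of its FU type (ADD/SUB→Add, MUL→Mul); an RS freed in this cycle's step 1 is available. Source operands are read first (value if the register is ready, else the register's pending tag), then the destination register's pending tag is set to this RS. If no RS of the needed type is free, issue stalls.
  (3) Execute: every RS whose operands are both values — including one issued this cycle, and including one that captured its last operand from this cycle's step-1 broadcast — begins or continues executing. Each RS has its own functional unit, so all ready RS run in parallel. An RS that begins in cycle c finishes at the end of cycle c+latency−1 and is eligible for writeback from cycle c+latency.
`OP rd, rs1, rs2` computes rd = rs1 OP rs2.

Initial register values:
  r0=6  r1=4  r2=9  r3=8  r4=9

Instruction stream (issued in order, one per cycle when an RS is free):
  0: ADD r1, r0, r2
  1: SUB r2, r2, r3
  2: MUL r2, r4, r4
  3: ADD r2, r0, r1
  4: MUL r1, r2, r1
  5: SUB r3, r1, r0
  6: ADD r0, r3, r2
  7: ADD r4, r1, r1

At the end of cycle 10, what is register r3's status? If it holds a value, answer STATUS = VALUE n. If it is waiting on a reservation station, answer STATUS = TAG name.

  c1: issue ADD r1<-Add1  regs: r0:6,r1:Add1,r2:9,r3:8,r4:9
  c2: issue SUB r2<-Add2  regs: r0:6,r1:Add1,r2:Add2,r3:8,r4:9
  c3: CDB Add1=15; issue MUL r2<-Mul1  regs: r0:6,r1:15,r2:Mul1,r3:8,r4:9
  c4: CDB Add2=1; issue ADD r2<-Add1  regs: r0:6,r1:15,r2:Add1,r3:8,r4:9
  c5: issue MUL r1<-Mul2  regs: r0:6,r1:Mul2,r2:Add1,r3:8,r4:9
  c6: CDB Add1=21; issue SUB r3<-Add1  regs: r0:6,r1:Mul2,r2:21,r3:Add1,r4:9
  c7: CDB Mul1=81; issue ADD r0<-Add2  regs: r0:Add2,r1:Mul2,r2:21,r3:Add1,r4:9
  c8: stall  regs: r0:Add2,r1:Mul2,r2:21,r3:Add1,r4:9
  c9: stall  regs: r0:Add2,r1:Mul2,r2:21,r3:Add1,r4:9
  c10: CDB Mul2=315; stall  regs: r0:Add2,r1:315,r2:21,r3:Add1,r4:9

STATUS = TAG Add1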